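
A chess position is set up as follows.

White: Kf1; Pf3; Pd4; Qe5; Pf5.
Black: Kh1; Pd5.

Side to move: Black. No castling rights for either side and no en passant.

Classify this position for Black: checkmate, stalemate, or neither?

stalemate

Black to move; black king on h1.
In check: no.
King squares — g1: attacked by Kf1; g2: attacked by Kf1; h2: attacked by Qe5.
Legal moves for Black: none.
Not in check and no legal moves → stalemate.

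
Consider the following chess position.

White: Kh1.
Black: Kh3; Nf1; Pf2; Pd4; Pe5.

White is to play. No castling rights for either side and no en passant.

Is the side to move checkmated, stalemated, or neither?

stalemate

White to move; white king on h1.
In check: no.
King squares — g1: attacked by Pf2; g2: attacked by Kh3; h2: attacked by Nf1.
Legal moves for White: none.
Not in check and no legal moves → stalemate.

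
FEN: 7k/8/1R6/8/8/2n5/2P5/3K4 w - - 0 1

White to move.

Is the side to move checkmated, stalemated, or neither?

White to move; white king on d1.
In check: yes, from the black knight on c3.
King squares — c1: available; e1: available; c2: own pawn; d2: available; e2: attacked by Nc3.
Legal moves for White: Kd2, Ke1, Kc1.
White is in check but has 3 legal moves → neither.

neither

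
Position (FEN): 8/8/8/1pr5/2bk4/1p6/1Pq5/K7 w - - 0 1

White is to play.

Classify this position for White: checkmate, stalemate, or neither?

White to move; white king on a1.
In check: no.
King squares — b1: attacked by Qc2; a2: attacked by Pb3; b2: own pawn.
Legal moves for White: none.
Not in check and no legal moves → stalemate.

stalemate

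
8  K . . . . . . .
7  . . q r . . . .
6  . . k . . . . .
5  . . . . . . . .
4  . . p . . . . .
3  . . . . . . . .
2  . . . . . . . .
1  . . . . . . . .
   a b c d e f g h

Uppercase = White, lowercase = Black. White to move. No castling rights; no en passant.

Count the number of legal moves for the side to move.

White to move; king on a8.
In check: no.
Legal moves: none.
Count: 0.

0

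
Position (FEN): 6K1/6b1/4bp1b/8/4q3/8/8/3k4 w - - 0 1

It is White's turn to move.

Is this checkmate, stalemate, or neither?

White to move; white king on g8.
In check: yes, from the black bishop on e6.
King squares — f7: attacked by Be6; g7: attacked by Bh6; h7: attacked by Qe4; f8: attacked by Bg7; h8: attacked by Bg7.
Legal moves for White: none.
In check with no legal moves → checkmate.

checkmate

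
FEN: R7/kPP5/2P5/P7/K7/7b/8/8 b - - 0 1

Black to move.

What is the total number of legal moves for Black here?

0

Black to move; king on a7.
In check: yes, from the white rook on a8.
Legal moves: none.
Count: 0.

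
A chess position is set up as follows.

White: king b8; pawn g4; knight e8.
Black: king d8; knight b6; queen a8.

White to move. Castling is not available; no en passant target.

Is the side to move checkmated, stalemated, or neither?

checkmate

White to move; white king on b8.
In check: yes, from the black queen on a8.
King squares — a7: attacked by Qa8; b7: attacked by Qa8; c7: attacked by Kd8; a8: attacked by Nb6; c8: attacked by Nb6.
Legal moves for White: none.
In check with no legal moves → checkmate.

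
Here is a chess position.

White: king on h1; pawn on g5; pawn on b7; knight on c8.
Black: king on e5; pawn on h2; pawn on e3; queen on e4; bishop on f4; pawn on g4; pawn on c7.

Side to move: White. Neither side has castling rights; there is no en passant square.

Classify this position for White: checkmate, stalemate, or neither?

checkmate

White to move; white king on h1.
In check: yes, from the black queen on e4.
King squares — g1: attacked by Ph2; g2: attacked by Qe4; h2: attacked by Bf4.
Legal moves for White: none.
In check with no legal moves → checkmate.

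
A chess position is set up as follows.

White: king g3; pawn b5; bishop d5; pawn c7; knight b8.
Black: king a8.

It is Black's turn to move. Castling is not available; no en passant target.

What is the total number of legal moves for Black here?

Black to move; king on a8.
In check: yes, from the white bishop on d5.
Legal moves: Ka7.
Count: 1.

1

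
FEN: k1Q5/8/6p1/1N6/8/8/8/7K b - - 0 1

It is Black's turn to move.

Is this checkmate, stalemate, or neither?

Black to move; black king on a8.
In check: yes, from the white queen on c8.
King squares — a7: attacked by Nb5; b7: attacked by Qc8; b8: attacked by Qc8.
Legal moves for Black: none.
In check with no legal moves → checkmate.

checkmate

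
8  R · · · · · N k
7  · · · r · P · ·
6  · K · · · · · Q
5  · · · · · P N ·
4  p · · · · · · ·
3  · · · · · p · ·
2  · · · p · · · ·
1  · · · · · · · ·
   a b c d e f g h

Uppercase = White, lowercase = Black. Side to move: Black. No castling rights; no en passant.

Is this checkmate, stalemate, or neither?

Black to move; black king on h8.
In check: yes, from the white queen on h6.
King squares — g7: attacked by Qh6; h7: attacked by Ng5; g8: attacked by Pf7.
Legal moves for Black: none.
In check with no legal moves → checkmate.

checkmate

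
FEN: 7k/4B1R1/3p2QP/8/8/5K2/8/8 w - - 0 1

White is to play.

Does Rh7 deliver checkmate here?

After Rh7: black king on h8; in check: yes, from the white rook on h7.
King squares — g7: attacked by Qg6; h7: attacked by Qg6; g8: attacked by Qg6.
Black has no legal moves → checkmate.

yes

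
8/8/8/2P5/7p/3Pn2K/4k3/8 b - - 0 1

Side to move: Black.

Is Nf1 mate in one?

After Nf1: white king on h3; in check: no.
White is not in check, so this cannot be checkmate.

no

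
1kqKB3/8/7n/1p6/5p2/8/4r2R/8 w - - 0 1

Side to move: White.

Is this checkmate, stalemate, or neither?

White to move; white king on d8.
In check: yes, from the black queen on c8.
King squares — c7: attacked by Kb8; d7: attacked by Qc8; e7: attacked by Re2; c8: attacked by Kb8; e8: own bishop.
Legal moves for White: none.
In check with no legal moves → checkmate.

checkmate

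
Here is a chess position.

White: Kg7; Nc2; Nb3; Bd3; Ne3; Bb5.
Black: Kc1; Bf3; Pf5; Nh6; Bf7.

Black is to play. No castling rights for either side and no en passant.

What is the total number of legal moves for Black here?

3

Black to move; king on c1.
In check: yes, from the white knight on b3.
Legal moves: Kb2, Kb1, Bxb3.
Count: 3.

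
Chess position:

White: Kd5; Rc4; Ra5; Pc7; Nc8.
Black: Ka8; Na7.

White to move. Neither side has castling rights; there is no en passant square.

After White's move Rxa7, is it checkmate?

After Rxa7: black king on a8; in check: yes, from the white rook on a7.
King squares — a7: attacked by Nc8; b7: attacked by Ra7; b8: attacked by Pc7.
Black has no legal moves → checkmate.

yes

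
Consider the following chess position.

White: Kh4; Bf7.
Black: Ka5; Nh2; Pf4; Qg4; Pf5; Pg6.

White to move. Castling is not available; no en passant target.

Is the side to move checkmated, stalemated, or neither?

checkmate

White to move; white king on h4.
In check: yes, from the black queen on g4.
King squares — g3: attacked by Pf4; h3: attacked by Qg4; g4: attacked by Nh2; g5: attacked by Qg4; h5: attacked by Qg4.
Legal moves for White: none.
In check with no legal moves → checkmate.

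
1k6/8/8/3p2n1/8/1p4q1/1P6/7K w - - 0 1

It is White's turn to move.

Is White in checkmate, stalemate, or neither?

stalemate

White to move; white king on h1.
In check: no.
King squares — g1: attacked by Qg3; g2: attacked by Qg3; h2: attacked by Qg3.
Legal moves for White: none.
Not in check and no legal moves → stalemate.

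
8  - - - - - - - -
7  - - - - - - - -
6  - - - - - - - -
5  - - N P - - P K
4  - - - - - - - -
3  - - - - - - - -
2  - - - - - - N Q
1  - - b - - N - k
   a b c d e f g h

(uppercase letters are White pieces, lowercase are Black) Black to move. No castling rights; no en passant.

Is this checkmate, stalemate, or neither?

Black to move; black king on h1.
In check: yes, from the white queen on h2.
King squares — g1: attacked by Qh2; g2: attacked by Qh2; h2: attacked by Nf1.
Legal moves for Black: none.
In check with no legal moves → checkmate.

checkmate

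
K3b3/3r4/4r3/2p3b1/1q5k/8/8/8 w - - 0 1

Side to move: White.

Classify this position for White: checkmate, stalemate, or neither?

stalemate

White to move; white king on a8.
In check: no.
King squares — a7: attacked by Rd7; b7: attacked by Qb4; b8: attacked by Qb4.
Legal moves for White: none.
Not in check and no legal moves → stalemate.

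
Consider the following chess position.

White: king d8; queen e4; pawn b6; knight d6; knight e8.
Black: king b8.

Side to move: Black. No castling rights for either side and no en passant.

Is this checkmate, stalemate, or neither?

Black to move; black king on b8.
In check: no.
King squares — a7: attacked by Pb6; b7: attacked by Qe4; c7: attacked by Pb6; a8: attacked by Qe4; c8: attacked by Nd6.
Legal moves for Black: none.
Not in check and no legal moves → stalemate.

stalemate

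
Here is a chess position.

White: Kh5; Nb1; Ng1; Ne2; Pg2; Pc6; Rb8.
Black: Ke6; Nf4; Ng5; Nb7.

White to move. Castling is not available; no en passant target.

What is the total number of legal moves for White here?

5

White to move; king on h5.
In check: yes, from the black knight on f4.
Legal moves: Kh6, Kxg5, Kh4, Kg4, Nxf4+.
Count: 5.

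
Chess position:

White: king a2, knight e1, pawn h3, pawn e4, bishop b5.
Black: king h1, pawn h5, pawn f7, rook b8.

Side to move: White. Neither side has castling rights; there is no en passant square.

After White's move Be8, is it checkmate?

After Be8: black king on h1; in check: no.
Black is not in check, so this cannot be checkmate.

no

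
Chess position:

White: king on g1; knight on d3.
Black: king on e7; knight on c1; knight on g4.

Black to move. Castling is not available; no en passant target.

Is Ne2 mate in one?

no

After Ne2: white king on g1; in check: yes, from the black knight on e2.
White has 3 legal replies: Kg2, Kh1, Kf1.
In check but a legal move exists → not checkmate.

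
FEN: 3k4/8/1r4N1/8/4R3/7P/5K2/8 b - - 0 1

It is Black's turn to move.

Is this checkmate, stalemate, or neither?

neither

Black to move; black king on d8.
In check: no.
Legal moves for Black: Kc8, Kd7, Kc7, Rb8, Rb7, Rxg6, Rf6+, Re6, Rd6, Rc6, Ra6, Rb5, Rb4, Rb3, Rb2+, Rb1.
Black has 16 legal moves and is not in check → neither.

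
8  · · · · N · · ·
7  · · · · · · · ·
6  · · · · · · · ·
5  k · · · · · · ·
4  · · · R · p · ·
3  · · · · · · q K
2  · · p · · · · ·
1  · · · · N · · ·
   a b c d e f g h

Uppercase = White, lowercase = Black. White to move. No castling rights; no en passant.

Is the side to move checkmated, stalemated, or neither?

White to move; white king on h3.
In check: yes, from the black queen on g3.
King squares — g2: attacked by Qg3; h2: attacked by Qg3; g3: attacked by Pf4; g4: attacked by Qg3; h4: attacked by Qg3.
Legal moves for White: none.
In check with no legal moves → checkmate.

checkmate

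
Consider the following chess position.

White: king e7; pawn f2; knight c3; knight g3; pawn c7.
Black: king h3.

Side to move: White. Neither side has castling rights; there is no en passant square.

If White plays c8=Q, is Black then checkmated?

After c8=Q: black king on h3; in check: yes, from the white queen on c8.
Black has 3 legal replies: Kh4, Kh2, Kg2.
In check but a legal move exists → not checkmate.

no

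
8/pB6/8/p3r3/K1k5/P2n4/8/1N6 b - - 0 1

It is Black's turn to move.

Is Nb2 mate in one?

After Nb2: white king on a4; in check: yes, from the black knight on b2.
King squares — a3: own pawn; b3: attacked by Kc4; b4: attacked by Kc4; a5: attacked by Re5; b5: attacked by Kc4.
White has no legal moves → checkmate.

yes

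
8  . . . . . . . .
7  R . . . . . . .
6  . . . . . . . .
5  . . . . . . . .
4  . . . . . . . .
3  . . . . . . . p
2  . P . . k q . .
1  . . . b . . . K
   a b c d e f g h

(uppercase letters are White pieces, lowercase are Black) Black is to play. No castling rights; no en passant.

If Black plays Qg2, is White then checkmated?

After Qg2: white king on h1; in check: yes, from the black queen on g2.
King squares — g1: attacked by Qg2; g2: attacked by Ph3; h2: attacked by Qg2.
White has no legal moves → checkmate.

yes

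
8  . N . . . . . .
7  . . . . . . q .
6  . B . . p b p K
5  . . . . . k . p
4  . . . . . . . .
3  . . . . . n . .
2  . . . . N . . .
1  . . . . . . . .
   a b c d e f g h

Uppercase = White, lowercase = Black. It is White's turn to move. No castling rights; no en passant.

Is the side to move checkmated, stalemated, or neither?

White to move; white king on h6.
In check: yes, from the black queen on g7.
King squares — g5: attacked by Nf3; h5: attacked by Pg6; g6: attacked by Kf5; g7: attacked by Bf6; h7: attacked by Qg7.
Legal moves for White: none.
In check with no legal moves → checkmate.

checkmate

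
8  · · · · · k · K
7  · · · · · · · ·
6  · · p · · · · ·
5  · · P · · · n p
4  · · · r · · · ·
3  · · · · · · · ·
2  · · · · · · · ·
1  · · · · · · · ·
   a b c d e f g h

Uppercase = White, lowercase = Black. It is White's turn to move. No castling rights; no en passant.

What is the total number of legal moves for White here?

0

White to move; king on h8.
In check: no.
Legal moves: none.
Count: 0.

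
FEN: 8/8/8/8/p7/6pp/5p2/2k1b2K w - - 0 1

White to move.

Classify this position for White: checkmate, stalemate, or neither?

stalemate

White to move; white king on h1.
In check: no.
King squares — g1: attacked by Pf2; g2: attacked by Ph3; h2: attacked by Pg3.
Legal moves for White: none.
Not in check and no legal moves → stalemate.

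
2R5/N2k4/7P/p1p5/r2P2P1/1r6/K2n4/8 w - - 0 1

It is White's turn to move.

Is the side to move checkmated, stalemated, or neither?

checkmate

White to move; white king on a2.
In check: yes, from the black rook on a4.
King squares — a1: attacked by Ra4; b1: attacked by Nd2; b2: attacked by Rb3; a3: attacked by Rb3; b3: attacked by Nd2.
Legal moves for White: none.
In check with no legal moves → checkmate.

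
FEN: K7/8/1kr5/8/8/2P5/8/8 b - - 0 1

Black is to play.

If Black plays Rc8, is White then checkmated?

After Rc8: white king on a8; in check: yes, from the black rook on c8.
King squares — a7: attacked by Kb6; b7: attacked by Kb6; b8: attacked by Rc8.
White has no legal moves → checkmate.

yes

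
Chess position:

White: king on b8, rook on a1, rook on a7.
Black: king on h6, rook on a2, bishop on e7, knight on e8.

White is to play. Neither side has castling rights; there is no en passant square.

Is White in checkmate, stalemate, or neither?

neither

White to move; white king on b8.
In check: no.
Legal moves for White include: Kc8, Ka8, Kb7, Ra8, Rxe7, Rd7, Rc7, Rb7, Ra6+, Ra5, Ra4, Ra3, R7xa2, R1xa2, Rh1+, Rg1, Rf1, Re1, ... (list truncated; more exist).
White has legal moves and is not in check → neither.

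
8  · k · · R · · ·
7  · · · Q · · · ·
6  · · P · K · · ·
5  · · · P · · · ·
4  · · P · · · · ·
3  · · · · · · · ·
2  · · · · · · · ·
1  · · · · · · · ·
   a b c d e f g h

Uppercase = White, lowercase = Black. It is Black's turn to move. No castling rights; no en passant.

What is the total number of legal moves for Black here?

0

Black to move; king on b8.
In check: yes, from the white rook on e8.
Legal moves: none.
Count: 0.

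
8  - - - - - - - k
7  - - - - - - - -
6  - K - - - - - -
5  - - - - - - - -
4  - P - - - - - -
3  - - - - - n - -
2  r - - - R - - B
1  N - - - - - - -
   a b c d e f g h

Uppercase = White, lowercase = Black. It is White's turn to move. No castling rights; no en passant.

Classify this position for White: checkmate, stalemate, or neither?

neither

White to move; white king on b6.
In check: no.
Legal moves for White include: Kc7, Kb7, Kc6, Kc5, Kb5, Bb8, Bc7, Bd6, Be5+, Bf4, Bg3, Bg1, Re8+, Re7, Re6, Re5, Re4, Re3, ... (list truncated; more exist).
White has legal moves and is not in check → neither.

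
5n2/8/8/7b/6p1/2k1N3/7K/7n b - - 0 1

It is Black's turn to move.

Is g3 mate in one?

no

After g3: white king on h2; in check: yes, from the black pawn on g3.
White has 4 legal replies: Kh3, Kg2, Kxh1, Kg1.
In check but a legal move exists → not checkmate.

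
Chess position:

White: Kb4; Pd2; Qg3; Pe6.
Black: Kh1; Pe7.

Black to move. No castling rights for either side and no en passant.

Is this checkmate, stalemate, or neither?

stalemate

Black to move; black king on h1.
In check: no.
King squares — g1: attacked by Qg3; g2: attacked by Qg3; h2: attacked by Qg3.
Legal moves for Black: none.
Not in check and no legal moves → stalemate.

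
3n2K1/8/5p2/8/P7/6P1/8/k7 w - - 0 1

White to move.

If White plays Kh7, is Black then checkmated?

no

After Kh7: black king on a1; in check: no.
Black is not in check, so this cannot be checkmate.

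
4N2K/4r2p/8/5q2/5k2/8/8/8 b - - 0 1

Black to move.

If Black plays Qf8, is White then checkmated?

After Qf8: white king on h8; in check: yes, from the black queen on f8.
King squares — g7: attacked by Re7; h7: attacked by Re7; g8: attacked by Qf8.
White has no legal moves → checkmate.

yes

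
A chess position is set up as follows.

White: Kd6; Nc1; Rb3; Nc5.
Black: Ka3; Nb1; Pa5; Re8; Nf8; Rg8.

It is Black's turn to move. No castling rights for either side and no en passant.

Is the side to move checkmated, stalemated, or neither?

checkmate

Black to move; black king on a3.
In check: yes, from the white rook on b3.
King squares — a2: attacked by Nc1; b2: attacked by Rb3; b3: attacked by Nc1; a4: attacked by Nc5; b4: attacked by Rb3.
Legal moves for Black: none.
In check with no legal moves → checkmate.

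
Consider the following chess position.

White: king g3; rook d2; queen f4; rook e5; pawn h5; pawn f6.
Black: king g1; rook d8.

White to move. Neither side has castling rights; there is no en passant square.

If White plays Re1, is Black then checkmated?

yes

After Re1: black king on g1; in check: yes, from the white rook on e1.
King squares — f1: attacked by Re1; h1: attacked by Re1; f2: attacked by Rd2; g2: attacked by Rd2; h2: attacked by Rd2.
Black has no legal moves → checkmate.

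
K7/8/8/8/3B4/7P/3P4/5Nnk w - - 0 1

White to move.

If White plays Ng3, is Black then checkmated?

After Ng3: black king on h1; in check: yes, from the white knight on g3.
Black has 2 legal replies: Kh2, Kg2.
In check but a legal move exists → not checkmate.

no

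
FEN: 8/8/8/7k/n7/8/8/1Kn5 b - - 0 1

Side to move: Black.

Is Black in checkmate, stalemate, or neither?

Black to move; black king on h5.
In check: no.
Legal moves for Black: Kh6, Kg6, Kg5, Kh4, Kg4, Nb6, Nc5, Nc3+, Nb2, Nd3, Nb3, Ne2, Na2.
Black has 13 legal moves and is not in check → neither.

neither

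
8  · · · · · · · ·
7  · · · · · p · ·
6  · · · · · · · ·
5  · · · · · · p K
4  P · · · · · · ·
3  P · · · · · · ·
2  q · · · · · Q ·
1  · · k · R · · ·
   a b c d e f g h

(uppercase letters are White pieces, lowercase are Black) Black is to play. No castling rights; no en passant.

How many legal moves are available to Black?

0

Black to move; king on c1.
In check: yes, from the white rook on e1.
Legal moves: none.
Count: 0.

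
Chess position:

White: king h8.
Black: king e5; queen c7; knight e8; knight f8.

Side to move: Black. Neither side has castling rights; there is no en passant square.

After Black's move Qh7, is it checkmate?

After Qh7: white king on h8; in check: yes, from the black queen on h7.
King squares — g7: attacked by Qh7; h7: attacked by Nf8; g8: attacked by Qh7.
White has no legal moves → checkmate.

yes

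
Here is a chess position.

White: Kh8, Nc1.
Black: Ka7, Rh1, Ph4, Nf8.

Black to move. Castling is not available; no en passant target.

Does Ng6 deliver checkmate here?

no

After Ng6: white king on h8; in check: yes, from the black knight on g6.
White has 3 legal replies: Kg8, Kh7, Kg7.
In check but a legal move exists → not checkmate.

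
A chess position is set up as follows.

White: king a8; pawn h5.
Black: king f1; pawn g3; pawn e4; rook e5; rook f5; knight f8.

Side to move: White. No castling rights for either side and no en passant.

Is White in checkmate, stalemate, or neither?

neither

White to move; white king on a8.
In check: no.
Legal moves for White: Kb8, Kb7, Ka7, h6.
White has 4 legal moves and is not in check → neither.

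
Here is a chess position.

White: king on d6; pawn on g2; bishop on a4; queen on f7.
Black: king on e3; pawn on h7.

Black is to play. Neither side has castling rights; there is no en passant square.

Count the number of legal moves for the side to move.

Black to move; king on e3.
In check: no.
Legal moves: Ke4, Kd4, Kd3, Ke2, Kd2, h6, h5.
Count: 7.

7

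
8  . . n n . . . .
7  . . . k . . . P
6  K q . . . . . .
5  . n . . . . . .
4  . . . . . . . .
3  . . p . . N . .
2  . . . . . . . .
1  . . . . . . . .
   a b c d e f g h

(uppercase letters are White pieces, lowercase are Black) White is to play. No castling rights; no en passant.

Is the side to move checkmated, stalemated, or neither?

White to move; white king on a6.
In check: yes, from the black queen on b6.
King squares — a5: attacked by Qb6; b5: attacked by Qb6; b6: attacked by Nc8; a7: attacked by Nb5; b7: attacked by Qb6.
Legal moves for White: none.
In check with no legal moves → checkmate.

checkmate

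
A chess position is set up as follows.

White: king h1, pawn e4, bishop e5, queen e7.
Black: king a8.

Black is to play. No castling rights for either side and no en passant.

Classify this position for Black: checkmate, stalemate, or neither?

Black to move; black king on a8.
In check: no.
King squares — a7: attacked by Qe7; b7: attacked by Qe7; b8: attacked by Be5.
Legal moves for Black: none.
Not in check and no legal moves → stalemate.

stalemate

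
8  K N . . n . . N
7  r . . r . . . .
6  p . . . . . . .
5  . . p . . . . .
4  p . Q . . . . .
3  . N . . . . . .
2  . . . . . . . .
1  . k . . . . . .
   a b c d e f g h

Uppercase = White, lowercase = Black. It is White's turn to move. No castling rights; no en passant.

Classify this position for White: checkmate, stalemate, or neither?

checkmate

White to move; white king on a8.
In check: yes, from the black rook on a7.
King squares — a7: attacked by Rd7; b7: attacked by Ra7; b8: own knight.
Legal moves for White: none.
In check with no legal moves → checkmate.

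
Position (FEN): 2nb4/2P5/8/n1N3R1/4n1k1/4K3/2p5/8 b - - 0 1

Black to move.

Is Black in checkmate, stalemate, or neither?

Black to move; black king on g4.
In check: yes, from the white rook on g5.
King squares — f3: attacked by Ke3; g3: attacked by Rg5; h3: available; f4: attacked by Ke3; h4: available; f5: attacked by Rg5; g5: available; h5: attacked by Rg5.
Legal moves for Black: Kxg5, Kh4, Kh3, Bxg5+, Nxg5.
Black is in check but has 5 legal moves → neither.

neither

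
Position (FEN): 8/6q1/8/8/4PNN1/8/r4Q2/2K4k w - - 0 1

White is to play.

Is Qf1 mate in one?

yes

After Qf1: black king on h1; in check: yes, from the white queen on f1.
King squares — g1: attacked by Qf1; g2: attacked by Qf1; h2: attacked by Ng4.
Black has no legal moves → checkmate.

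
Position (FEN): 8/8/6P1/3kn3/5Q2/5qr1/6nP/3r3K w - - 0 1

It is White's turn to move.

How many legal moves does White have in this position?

White to move; king on h1.
In check: yes, from the black rook on d1.
Legal moves: none.
Count: 0.

0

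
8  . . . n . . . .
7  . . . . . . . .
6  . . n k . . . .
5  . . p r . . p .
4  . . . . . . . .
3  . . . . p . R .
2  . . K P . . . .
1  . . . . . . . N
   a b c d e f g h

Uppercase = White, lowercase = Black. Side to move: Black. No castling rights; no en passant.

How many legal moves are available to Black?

Black to move; king on d6.
In check: no.
Legal moves: Nf7, Nb7, Ne6, Ke7, Kd7, Kc7, Ke6, Ke5, Nb8, Ne7, Na7, Ne5, Na5, Nd4+, Nb4+, Rf5, Re5, Rd4, Rd3, Rxd2+, exd2, g4, c4, e2.
Count: 24.

24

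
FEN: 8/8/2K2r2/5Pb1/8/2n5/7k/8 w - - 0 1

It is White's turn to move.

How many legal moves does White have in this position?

4

White to move; king on c6.
In check: yes, from the black rook on f6.
Legal moves: Kd7, Kc7, Kb7, Kc5.
Count: 4.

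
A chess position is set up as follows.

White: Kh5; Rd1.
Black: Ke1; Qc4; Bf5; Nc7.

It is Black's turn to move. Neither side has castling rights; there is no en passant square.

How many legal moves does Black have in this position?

Black to move; king on e1.
In check: yes, from the white rook on d1.
Legal moves: Kf2, Ke2, Kxd1.
Count: 3.

3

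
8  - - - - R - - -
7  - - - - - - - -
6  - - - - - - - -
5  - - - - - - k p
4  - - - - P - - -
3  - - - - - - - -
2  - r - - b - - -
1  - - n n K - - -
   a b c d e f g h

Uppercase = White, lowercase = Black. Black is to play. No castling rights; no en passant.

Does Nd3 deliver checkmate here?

After Nd3: white king on e1; in check: yes, from the black knight on d3.
King squares — d1: attacked by Be2; f1: attacked by Be2; d2: attacked by Rb2; e2: attacked by Rb2; f2: attacked by Nd1.
White has no legal moves → checkmate.

yes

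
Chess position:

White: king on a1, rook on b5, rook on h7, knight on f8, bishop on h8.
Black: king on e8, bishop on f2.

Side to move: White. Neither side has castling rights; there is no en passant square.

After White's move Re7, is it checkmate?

After Re7: black king on e8; in check: yes, from the white rook on e7.
Black has 3 legal replies: Kxf8, Kd8, Kxe7.
In check but a legal move exists → not checkmate.

no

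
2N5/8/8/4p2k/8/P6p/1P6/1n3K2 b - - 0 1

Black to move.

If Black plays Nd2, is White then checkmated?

no

After Nd2: white king on f1; in check: yes, from the black knight on d2.
White has 4 legal replies: Kf2, Ke2, Kg1, Ke1.
In check but a legal move exists → not checkmate.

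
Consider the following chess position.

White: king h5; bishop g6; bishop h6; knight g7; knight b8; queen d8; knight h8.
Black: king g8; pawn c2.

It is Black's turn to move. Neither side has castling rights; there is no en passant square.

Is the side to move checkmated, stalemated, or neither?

Black to move; black king on g8.
In check: yes, from the white queen on d8.
King squares — f7: attacked by Bg6; g7: attacked by Bh6; h7: attacked by Bg6; f8: attacked by Qd8; h8: attacked by Qd8.
Legal moves for Black: none.
In check with no legal moves → checkmate.

checkmate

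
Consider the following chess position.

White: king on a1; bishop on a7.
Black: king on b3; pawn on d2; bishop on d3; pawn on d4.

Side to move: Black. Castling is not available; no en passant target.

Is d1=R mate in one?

After d1=R: white king on a1; in check: yes, from the black rook on d1.
King squares — b1: attacked by Rd1; a2: attacked by Kb3; b2: attacked by Kb3.
White has no legal moves → checkmate.

yes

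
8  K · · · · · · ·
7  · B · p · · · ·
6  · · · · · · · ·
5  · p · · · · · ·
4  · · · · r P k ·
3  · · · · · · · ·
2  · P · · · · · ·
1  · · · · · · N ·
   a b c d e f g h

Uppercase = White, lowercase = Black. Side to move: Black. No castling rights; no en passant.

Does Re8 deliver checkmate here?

After Re8: white king on a8; in check: yes, from the black rook on e8.
White has 2 legal replies: Ka7, Bc8.
In check but a legal move exists → not checkmate.

no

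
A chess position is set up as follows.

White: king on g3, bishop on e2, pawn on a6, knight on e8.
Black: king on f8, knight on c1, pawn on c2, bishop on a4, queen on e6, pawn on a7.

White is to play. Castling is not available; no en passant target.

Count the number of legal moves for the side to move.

18

White to move; king on g3.
In check: no.
Legal moves: Ng7, Nc7, Nf6, Nd6, Kh4, Kf4, Kf3, Kh2, Kg2, Kf2, Bh5, Bb5, Bg4, Bc4, Bf3, Bd3, Bf1, Bd1.
Count: 18.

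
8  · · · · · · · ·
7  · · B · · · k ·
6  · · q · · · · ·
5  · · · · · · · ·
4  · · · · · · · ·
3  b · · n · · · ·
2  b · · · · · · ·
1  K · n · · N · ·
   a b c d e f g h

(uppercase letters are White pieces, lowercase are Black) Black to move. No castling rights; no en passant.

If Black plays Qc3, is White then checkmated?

yes

After Qc3: white king on a1; in check: yes, from the black queen on c3.
King squares — b1: attacked by Ba2; a2: attacked by Nc1; b2: attacked by Ba3.
White has no legal moves → checkmate.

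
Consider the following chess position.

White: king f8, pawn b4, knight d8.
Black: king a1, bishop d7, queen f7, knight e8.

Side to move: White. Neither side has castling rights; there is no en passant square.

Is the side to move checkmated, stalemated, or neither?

neither

White to move; white king on f8.
In check: yes, from the black queen on f7.
Legal moves for White: Kxf7, Nxf7.
White is in check but has 2 legal moves → neither.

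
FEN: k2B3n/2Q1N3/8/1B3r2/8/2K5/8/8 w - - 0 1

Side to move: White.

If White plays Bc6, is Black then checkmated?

yes

After Bc6: black king on a8; in check: yes, from the white bishop on c6.
King squares — a7: attacked by Qc7; b7: attacked by Bc6; b8: attacked by Qc7.
Black has no legal moves → checkmate.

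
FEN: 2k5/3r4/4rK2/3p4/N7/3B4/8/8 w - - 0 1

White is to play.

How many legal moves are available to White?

3

White to move; king on f6.
In check: yes, from the black rook on e6.
Legal moves: Kxe6, Kg5, Kf5.
Count: 3.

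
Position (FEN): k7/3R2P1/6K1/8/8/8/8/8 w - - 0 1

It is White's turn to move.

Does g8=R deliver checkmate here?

After g8=R: black king on a8; in check: yes, from the white rook on g8.
King squares — a7: attacked by Rd7; b7: attacked by Rd7; b8: attacked by Rg8.
Black has no legal moves → checkmate.

yes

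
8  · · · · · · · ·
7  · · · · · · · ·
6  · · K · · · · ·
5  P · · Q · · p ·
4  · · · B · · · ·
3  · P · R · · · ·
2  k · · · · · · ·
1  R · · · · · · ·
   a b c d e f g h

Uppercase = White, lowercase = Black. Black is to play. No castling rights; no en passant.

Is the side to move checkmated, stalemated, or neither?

Black to move; black king on a2.
In check: yes, from the white rook on a1.
King squares — a1: attacked by Bd4; b1: attacked by Ra1; b2: attacked by Bd4; a3: attacked by Ra1; b3: attacked by Rd3.
Legal moves for Black: none.
In check with no legal moves → checkmate.

checkmate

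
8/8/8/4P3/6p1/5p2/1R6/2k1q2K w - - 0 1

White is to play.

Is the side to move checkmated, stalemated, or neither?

neither

White to move; white king on h1.
In check: yes, from the black queen on e1.
King squares — g1: attacked by Qe1; g2: attacked by Pf3; h2: available.
Legal moves for White: Kh2.
White is in check but has 1 legal move → neither.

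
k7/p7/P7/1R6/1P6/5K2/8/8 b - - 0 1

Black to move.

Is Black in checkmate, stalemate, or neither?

Black to move; black king on a8.
In check: no.
King squares — a7: own pawn; b7: attacked by Rb5; b8: attacked by Rb5.
Legal moves for Black: none.
Not in check and no legal moves → stalemate.

stalemate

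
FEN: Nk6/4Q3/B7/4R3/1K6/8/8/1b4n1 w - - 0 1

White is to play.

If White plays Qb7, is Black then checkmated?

After Qb7: black king on b8; in check: yes, from the white queen on b7.
King squares — a7: attacked by Qb7; b7: attacked by Ba6; c7: attacked by Qb7; a8: attacked by Qb7; c8: attacked by Qb7.
Black has no legal moves → checkmate.

yes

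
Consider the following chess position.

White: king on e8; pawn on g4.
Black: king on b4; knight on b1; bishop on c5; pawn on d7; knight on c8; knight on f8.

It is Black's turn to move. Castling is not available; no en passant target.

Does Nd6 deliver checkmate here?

After Nd6: white king on e8; in check: yes, from the black knight on d6.
White has 3 legal replies: Kxf8, Kd8, Ke7.
In check but a legal move exists → not checkmate.

no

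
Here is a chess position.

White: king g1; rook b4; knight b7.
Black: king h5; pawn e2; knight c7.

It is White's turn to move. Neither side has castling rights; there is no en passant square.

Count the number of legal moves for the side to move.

20

White to move; king on g1.
In check: no.
Legal moves: Nd8, Nd6, Nc5, Na5, Rb6, Rb5+, Rh4+, Rg4, Rf4, Re4, Rd4, Rc4, Ra4, Rb3, Rb2, Rb1, Kh2, Kg2, Kf2, Kh1.
Count: 20.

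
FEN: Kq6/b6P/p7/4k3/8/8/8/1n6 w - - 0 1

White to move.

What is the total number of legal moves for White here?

0

White to move; king on a8.
In check: yes, from the black queen on b8.
Legal moves: none.
Count: 0.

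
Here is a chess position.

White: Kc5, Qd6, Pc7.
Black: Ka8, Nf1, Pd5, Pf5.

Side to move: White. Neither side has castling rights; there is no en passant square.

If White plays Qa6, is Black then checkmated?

After Qa6: black king on a8; in check: yes, from the white queen on a6.
King squares — a7: attacked by Qa6; b7: attacked by Qa6; b8: attacked by Pc7.
Black has no legal moves → checkmate.

yes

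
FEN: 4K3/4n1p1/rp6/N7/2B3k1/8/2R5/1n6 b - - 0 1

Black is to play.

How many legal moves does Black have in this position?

24

Black to move; king on g4.
In check: no.
Legal moves: Ng8, Nc8, Ng6, Nc6, Nf5, Nd5, Ra8+, Ra7, Rxa5, Kh5, Kg5, Kf5, Kh4, Kf4, Kh3, Kg3, Kf3, Nc3, Na3, Nd2, bxa5, g6, b5, g5.
Count: 24.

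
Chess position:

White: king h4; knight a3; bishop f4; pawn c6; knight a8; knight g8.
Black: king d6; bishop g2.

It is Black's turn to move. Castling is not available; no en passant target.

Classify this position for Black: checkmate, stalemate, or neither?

neither

Black to move; black king on d6.
In check: yes, from the white bishop on f4.
Legal moves for Black: Ke6, Kxc6, Kd5, Kc5.
Black is in check but has 4 legal moves → neither.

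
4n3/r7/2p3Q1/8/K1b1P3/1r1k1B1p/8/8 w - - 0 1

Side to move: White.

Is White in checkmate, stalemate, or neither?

checkmate

White to move; white king on a4.
In check: yes, from the black rook on a7.
King squares — a3: attacked by Rb3; b3: attacked by Bc4; b4: attacked by Rb3; a5: attacked by Ra7; b5: attacked by Rb3.
Legal moves for White: none.
In check with no legal moves → checkmate.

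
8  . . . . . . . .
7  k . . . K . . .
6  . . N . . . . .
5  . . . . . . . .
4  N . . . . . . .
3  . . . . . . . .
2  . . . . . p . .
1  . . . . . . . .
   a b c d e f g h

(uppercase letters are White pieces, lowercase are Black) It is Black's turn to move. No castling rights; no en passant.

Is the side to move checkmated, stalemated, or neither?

neither

Black to move; black king on a7.
In check: yes, from the white knight on c6.
Legal moves for Black: Ka8, Kb7, Ka6.
Black is in check but has 3 legal moves → neither.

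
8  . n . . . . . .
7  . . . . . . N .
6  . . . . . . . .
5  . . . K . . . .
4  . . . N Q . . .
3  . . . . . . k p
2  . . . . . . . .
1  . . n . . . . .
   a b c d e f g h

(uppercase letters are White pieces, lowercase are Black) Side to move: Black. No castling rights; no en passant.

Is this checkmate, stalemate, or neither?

Black to move; black king on g3.
In check: no.
Legal moves for Black: Nd7, Nc6, Na6, Kh2, Kf2, Nd3, Nb3, Ne2, Na2, h2.
Black has 10 legal moves and is not in check → neither.

neither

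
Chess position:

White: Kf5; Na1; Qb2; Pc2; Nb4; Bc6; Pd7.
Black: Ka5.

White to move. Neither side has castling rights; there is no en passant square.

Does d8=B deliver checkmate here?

After d8=B: black king on a5; in check: yes, from the white bishop on d8.
King squares — a4: attacked by Bc6; b4: attacked by Qb2; b5: attacked by Bc6; a6: attacked by Nb4; b6: attacked by Bd8.
Black has no legal moves → checkmate.

yes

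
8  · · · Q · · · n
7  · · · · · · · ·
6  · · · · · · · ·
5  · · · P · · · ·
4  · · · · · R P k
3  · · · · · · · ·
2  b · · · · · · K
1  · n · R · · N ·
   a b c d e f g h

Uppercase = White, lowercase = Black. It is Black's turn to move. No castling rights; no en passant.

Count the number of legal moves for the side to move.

Black to move; king on h4.
In check: yes, from the white queen on d8.
Legal moves: none.
Count: 0.

0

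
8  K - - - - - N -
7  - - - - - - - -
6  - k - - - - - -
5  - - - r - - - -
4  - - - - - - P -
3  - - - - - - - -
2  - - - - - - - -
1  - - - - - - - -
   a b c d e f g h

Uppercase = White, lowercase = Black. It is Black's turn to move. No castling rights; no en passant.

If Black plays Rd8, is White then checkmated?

After Rd8: white king on a8; in check: yes, from the black rook on d8.
King squares — a7: attacked by Kb6; b7: attacked by Kb6; b8: attacked by Rd8.
White has no legal moves → checkmate.

yes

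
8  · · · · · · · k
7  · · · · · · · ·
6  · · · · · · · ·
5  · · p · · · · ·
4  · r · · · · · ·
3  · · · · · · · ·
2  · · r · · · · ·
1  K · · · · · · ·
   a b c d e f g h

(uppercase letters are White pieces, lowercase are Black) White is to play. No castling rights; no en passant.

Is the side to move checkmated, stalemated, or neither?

White to move; white king on a1.
In check: no.
King squares — b1: attacked by Rb4; a2: attacked by Rc2; b2: attacked by Rc2.
Legal moves for White: none.
Not in check and no legal moves → stalemate.

stalemate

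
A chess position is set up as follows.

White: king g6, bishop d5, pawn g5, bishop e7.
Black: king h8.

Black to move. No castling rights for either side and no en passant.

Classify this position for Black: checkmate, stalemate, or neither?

Black to move; black king on h8.
In check: no.
King squares — g7: attacked by Kg6; h7: attacked by Kg6; g8: attacked by Bd5.
Legal moves for Black: none.
Not in check and no legal moves → stalemate.

stalemate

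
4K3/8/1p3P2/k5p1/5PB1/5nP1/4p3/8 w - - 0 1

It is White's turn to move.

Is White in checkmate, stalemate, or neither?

White to move; white king on e8.
In check: no.
Legal moves for White: Kf8, Kd8, Kf7, Ke7, Kd7, Bc8, Bd7, Be6, Bh5, Bf5, Bh3, Bxf3, fxg5, f7, f5.
White has 15 legal moves and is not in check → neither.

neither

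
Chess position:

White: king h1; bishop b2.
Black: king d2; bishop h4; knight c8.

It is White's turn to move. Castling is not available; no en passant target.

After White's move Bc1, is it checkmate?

no

After Bc1: black king on d2; in check: yes, from the white bishop on c1.
Black has 7 legal replies: Kd3, Kc3, Ke2, Kc2, Ke1, Kd1, Kxc1.
In check but a legal move exists → not checkmate.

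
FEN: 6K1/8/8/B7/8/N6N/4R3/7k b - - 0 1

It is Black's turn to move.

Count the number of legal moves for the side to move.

0

Black to move; king on h1.
In check: no.
Legal moves: none.
Count: 0.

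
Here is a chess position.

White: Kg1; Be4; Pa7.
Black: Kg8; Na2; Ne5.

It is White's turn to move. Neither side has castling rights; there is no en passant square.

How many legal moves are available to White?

White to move; king on g1.
In check: no.
Legal moves: Ba8, Bh7+, Bb7, Bg6, Bc6, Bf5, Bd5+, Bf3, Bd3, Bg2, Bc2, Bh1, Bb1, Kh2, Kg2, Kf2, Kh1, Kf1, a8=Q+, a8=R+, a8=B, a8=N.
Count: 22.

22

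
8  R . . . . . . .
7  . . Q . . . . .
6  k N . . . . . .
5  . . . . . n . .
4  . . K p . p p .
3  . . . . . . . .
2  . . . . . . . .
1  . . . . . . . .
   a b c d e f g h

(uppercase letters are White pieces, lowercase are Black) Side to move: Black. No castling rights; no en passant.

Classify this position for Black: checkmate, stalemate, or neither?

Black to move; black king on a6.
In check: yes, from the white rook on a8.
King squares — a5: attacked by Ra8; b5: attacked by Kc4; b6: attacked by Qc7; a7: attacked by Qc7; b7: attacked by Qc7.
Legal moves for Black: none.
In check with no legal moves → checkmate.

checkmate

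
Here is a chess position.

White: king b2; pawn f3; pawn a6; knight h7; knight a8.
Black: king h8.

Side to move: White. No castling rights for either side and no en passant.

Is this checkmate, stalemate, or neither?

neither

White to move; white king on b2.
In check: no.
Legal moves for White: Nc7, Nb6, Nf8, Nf6, Ng5, Kc3, Kb3, Ka3, Kc2, Ka2, Kc1, Kb1, Ka1, a7, f4.
White has 15 legal moves and is not in check → neither.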